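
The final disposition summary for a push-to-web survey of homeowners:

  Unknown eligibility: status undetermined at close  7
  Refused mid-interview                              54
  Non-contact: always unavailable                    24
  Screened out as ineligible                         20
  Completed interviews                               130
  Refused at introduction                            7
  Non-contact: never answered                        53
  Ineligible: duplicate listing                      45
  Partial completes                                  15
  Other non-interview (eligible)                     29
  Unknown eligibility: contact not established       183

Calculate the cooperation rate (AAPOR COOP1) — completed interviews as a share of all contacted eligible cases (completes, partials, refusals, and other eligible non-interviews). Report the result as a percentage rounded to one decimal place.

Refusals = 7 + 54 = 61
No answer / not reached = 53 + 24 = 77
Undetermined eligibility = 183 + 7 = 190
Screened out, ineligible = 20 + 45 = 65
Numerator = 130
Base = 130 + 15 + 61 + 29 = 235
COOP1 = 130 / 235 = 0.5532

55.3%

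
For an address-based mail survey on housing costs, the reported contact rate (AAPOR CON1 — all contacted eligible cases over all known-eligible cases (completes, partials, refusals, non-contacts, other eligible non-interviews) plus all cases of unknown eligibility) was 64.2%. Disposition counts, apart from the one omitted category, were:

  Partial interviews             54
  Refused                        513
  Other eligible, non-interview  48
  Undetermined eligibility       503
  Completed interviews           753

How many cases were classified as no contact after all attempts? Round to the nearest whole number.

260

Top = 753 + 54 + 513 + 48 = 1368
CON1 = 1368 / D = 0.642
D = 1368 / 0.642 = 2130.8
Rest of base = 1871
no contact after all attempts = 2130.8 − 1871 ≈ 260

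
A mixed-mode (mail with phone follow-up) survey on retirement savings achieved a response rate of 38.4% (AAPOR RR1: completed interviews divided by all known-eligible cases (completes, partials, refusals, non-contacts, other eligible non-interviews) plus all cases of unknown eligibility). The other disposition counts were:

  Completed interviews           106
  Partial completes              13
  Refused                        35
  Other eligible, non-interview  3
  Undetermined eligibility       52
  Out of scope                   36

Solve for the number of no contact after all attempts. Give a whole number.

67

RR1 = 106 / D = 0.384
D = 106 / 0.384 = 276.0
Other denominator terms total 209
no contact after all attempts = 276.0 − 209 ≈ 67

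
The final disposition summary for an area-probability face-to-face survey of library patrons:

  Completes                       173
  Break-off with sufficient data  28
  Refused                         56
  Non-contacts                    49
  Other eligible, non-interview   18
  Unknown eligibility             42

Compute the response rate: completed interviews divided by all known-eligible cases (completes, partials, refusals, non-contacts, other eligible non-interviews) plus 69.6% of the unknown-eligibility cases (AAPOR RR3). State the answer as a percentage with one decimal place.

Numerator: 173
Determined eligible: 173 + 28 + 56 + 49 + 18 = 324
Estimated eligible among unknowns: 0.6960 × 42 = 29.23
Denominator: 324 + 29.23 = 353.23
RR3 = 173 / 353.23 = 0.4898

49.0%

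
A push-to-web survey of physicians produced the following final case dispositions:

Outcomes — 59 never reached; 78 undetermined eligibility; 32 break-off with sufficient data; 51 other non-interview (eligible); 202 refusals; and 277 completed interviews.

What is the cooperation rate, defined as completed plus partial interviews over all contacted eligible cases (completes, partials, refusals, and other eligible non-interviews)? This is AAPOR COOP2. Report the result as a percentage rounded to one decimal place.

Num = 277 + 32 = 309
Denominator = 277 + 32 + 202 + 51 = 562
COOP2 = 309 / 562 = 0.5498

55.0%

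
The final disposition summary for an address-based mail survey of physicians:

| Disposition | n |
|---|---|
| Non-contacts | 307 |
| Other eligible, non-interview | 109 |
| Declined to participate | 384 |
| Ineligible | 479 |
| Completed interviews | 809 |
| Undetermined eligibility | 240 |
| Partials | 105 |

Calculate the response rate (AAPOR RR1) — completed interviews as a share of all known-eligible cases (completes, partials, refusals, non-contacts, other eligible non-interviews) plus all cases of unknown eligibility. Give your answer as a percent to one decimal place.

41.4%

Top = 809
Denominator = 809 + 105 + 384 + 307 + 109 + 240 = 1954
RR1 = 809 / 1954 = 0.4140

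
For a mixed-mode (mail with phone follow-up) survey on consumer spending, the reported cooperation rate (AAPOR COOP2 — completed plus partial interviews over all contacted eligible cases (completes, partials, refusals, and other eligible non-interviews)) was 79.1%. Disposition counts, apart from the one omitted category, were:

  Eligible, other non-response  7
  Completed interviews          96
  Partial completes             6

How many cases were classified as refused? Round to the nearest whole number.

Top → 96 + 6 = 102
COOP2 = 102 / D = 0.791
D = 102 / 0.791 = 129.0
Remaining denominator categories sum to 109
refused = 129.0 − 109 ≈ 20

20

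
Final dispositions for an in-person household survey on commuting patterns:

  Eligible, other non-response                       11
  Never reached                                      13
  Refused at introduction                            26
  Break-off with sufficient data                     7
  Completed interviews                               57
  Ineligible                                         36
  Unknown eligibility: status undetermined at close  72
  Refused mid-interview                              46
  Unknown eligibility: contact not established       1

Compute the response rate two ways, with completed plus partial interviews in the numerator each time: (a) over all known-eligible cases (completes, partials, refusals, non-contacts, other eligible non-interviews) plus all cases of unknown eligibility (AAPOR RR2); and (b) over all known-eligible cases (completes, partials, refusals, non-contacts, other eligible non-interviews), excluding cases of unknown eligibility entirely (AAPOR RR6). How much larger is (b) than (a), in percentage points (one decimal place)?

12.5

Refusals = 26 + 46 = 72
Unknown eligibility = 1 + 72 = 73
Top = 57 + 7 = 64
Denom = 57 + 7 + 72 + 13 + 11 + 73 = 233
RR2 = 64 / 233 = 0.2747
Denom = 57 + 7 + 72 + 13 + 11 = 160
RR6 = 64 / 160 = 0.4000
Difference = 40.00 − 27.47 = 12.53 percentage points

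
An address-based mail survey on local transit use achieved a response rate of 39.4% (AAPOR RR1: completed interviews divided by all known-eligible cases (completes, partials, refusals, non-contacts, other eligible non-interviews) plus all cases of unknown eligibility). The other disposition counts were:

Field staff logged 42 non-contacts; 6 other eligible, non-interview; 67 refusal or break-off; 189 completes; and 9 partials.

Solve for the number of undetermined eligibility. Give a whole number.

RR1 = 189 / D = 0.394
D = 189 / 0.394 = 479.7
Other denominator terms total 313
undetermined eligibility = 479.7 − 313 ≈ 167

167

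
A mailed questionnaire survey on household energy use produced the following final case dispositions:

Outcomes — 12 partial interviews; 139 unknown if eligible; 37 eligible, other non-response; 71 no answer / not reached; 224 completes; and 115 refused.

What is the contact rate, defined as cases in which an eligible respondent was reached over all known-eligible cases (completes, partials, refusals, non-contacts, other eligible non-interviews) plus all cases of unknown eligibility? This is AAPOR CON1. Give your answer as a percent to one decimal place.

64.9%

Numerator: 224 + 12 + 115 + 37 = 388
Base: 224 + 12 + 115 + 71 + 37 + 139 = 598
CON1 = 388 / 598 = 0.6488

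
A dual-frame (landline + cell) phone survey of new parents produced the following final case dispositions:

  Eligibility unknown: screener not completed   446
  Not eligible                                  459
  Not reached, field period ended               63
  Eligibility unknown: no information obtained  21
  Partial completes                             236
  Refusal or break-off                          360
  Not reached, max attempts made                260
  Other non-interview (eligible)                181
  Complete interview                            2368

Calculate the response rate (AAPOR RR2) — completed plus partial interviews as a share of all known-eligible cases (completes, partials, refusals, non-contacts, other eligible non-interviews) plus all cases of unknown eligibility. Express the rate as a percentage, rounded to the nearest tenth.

66.2%

No contact after all attempts = 63 + 260 = 323
Eligibility not determined = 446 + 21 = 467
Top = 2368 + 236 = 2604
Denominator = 2368 + 236 + 360 + 323 + 181 + 467 = 3935
RR2 = 2604 / 3935 = 0.6618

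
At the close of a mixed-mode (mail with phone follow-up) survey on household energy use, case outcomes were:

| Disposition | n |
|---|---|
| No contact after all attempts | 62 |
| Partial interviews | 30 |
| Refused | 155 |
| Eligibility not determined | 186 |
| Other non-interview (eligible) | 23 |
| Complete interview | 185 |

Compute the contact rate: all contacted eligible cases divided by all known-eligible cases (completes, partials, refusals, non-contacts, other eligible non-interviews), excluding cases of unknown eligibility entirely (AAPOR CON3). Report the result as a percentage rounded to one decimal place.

Num = 185 + 30 + 155 + 23 = 393
Base = 185 + 30 + 155 + 62 + 23 = 455
CON3 = 393 / 455 = 0.8637

86.4%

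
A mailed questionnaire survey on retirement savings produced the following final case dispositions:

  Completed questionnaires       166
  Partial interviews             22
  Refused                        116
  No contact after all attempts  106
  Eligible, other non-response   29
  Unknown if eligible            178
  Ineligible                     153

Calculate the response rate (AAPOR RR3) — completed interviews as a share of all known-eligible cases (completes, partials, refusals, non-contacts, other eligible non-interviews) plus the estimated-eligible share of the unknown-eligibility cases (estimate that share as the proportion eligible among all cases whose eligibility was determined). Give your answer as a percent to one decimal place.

Top: 166
Determined eligible: 166 + 22 + 116 + 106 + 29 = 439
e = 439 / (439 + 153) = 439 / 592 = 0.7416
e × U: 0.7416 × 178 = 132.00
Denominator: 439 + 132.00 = 571.00
RR3 = 166 / 571.00 = 0.2907

29.1%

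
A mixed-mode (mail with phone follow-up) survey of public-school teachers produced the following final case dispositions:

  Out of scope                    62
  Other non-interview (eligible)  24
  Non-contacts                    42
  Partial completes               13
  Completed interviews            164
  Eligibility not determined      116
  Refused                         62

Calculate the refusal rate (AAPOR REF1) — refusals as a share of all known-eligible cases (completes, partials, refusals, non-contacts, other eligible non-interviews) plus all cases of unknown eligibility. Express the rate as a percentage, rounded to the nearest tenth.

14.7%

Numerator = 62
Denominator = 164 + 13 + 62 + 42 + 24 + 116 = 421
REF1 = 62 / 421 = 0.1473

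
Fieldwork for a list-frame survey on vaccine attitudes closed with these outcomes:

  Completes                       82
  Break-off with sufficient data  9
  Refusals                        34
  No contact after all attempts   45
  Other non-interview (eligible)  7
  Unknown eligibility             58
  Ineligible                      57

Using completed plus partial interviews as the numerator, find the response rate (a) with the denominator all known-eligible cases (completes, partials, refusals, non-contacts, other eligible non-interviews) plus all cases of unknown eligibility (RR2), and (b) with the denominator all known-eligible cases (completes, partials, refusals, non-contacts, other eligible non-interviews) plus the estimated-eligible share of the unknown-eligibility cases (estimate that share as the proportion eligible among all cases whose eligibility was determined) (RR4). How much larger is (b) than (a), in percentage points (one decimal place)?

2.5

Top → 82 + 9 = 91
Denom → 82 + 9 + 34 + 45 + 7 + 58 = 235
RR2 = 91 / 235 = 0.3872
Eligible (known) → 82 + 9 + 34 + 45 + 7 = 177
e = 177 / (177 + 57) = 177 / 234 = 0.7564
e × U → 0.7564 × 58 = 43.87
Denom → 177 + 43.87 = 220.87
RR4 = 91 / 220.87 = 0.4120
Difference = 41.20 − 38.72 = 2.48 percentage points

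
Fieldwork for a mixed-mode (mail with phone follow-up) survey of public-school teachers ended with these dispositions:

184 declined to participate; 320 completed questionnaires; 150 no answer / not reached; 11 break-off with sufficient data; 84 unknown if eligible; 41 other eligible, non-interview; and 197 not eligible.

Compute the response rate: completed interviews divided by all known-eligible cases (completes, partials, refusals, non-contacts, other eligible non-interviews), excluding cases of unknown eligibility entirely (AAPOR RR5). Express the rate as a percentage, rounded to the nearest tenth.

Top → 320
Denominator → 320 + 11 + 184 + 150 + 41 = 706
RR5 = 320 / 706 = 0.4533

45.3%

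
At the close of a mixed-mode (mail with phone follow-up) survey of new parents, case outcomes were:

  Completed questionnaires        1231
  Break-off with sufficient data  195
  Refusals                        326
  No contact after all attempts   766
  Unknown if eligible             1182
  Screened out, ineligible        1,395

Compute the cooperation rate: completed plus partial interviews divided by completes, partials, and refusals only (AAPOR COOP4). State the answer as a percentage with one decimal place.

Top → 1231 + 195 = 1426
Denom → 1231 + 195 + 326 = 1752
COOP4 = 1426 / 1752 = 0.8139

81.4%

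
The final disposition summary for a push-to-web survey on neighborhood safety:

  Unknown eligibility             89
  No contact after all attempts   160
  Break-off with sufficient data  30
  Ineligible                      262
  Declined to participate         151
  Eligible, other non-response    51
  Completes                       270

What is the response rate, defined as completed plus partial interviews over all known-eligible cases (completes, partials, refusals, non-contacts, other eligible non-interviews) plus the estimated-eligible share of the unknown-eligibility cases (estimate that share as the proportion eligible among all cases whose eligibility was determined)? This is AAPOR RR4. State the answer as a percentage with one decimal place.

Numerator → 270 + 30 = 300
Determined eligible → 270 + 30 + 151 + 160 + 51 = 662
e = 662 / (662 + 262) = 662 / 924 = 0.7165
Estimated eligible among unknowns → 0.7165 × 89 = 63.77
Denominator → 662 + 63.77 = 725.77
RR4 = 300 / 725.77 = 0.4134

41.3%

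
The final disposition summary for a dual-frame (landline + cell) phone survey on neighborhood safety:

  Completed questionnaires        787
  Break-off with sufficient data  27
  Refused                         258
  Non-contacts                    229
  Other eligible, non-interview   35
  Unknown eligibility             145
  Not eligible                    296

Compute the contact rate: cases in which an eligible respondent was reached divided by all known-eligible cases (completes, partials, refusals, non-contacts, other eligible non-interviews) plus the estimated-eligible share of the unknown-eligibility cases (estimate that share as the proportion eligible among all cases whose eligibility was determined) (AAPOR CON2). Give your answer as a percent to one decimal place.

Top: 787 + 27 + 258 + 35 = 1107
Known eligible: 787 + 27 + 258 + 229 + 35 = 1336
e = 1336 / (1336 + 296) = 1336 / 1632 = 0.8186
Eligible share of unknowns: 0.8186 × 145 = 118.70
Denominator: 1336 + 118.70 = 1454.70
CON2 = 1107 / 1454.70 = 0.7610

76.1%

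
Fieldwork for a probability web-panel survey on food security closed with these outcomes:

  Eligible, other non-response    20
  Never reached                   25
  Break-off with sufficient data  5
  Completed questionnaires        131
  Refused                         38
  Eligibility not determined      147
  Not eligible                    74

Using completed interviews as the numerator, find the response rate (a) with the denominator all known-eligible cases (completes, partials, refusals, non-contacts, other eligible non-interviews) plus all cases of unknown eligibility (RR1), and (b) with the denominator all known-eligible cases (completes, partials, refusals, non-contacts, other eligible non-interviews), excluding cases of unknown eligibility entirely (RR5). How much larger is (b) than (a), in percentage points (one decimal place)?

Numerator: 131
Denominator: 131 + 5 + 38 + 25 + 20 + 147 = 366
RR1 = 131 / 366 = 0.3579
Denominator: 131 + 5 + 38 + 25 + 20 = 219
RR5 = 131 / 219 = 0.5982
Difference = 59.82 − 35.79 = 24.03 percentage points

24.0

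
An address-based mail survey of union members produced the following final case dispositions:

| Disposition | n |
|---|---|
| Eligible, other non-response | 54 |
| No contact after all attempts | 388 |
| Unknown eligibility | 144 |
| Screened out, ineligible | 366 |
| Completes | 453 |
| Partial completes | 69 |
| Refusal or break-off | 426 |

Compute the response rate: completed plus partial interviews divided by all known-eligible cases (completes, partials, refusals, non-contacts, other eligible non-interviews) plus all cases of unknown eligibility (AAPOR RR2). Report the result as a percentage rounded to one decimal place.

34.0%

Top: 453 + 69 = 522
Base: 453 + 69 + 426 + 388 + 54 + 144 = 1534
RR2 = 522 / 1534 = 0.3403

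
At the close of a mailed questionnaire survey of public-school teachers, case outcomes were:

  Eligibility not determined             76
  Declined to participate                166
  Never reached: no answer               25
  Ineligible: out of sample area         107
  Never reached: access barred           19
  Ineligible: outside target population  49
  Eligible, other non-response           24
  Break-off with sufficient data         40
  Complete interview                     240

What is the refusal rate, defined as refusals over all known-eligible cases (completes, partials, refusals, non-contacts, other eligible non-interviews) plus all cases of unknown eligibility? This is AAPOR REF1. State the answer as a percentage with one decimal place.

28.1%

No answer / not reached = 25 + 19 = 44
Not eligible = 49 + 107 = 156
Numerator → 166
Base → 240 + 40 + 166 + 44 + 24 + 76 = 590
REF1 = 166 / 590 = 0.2814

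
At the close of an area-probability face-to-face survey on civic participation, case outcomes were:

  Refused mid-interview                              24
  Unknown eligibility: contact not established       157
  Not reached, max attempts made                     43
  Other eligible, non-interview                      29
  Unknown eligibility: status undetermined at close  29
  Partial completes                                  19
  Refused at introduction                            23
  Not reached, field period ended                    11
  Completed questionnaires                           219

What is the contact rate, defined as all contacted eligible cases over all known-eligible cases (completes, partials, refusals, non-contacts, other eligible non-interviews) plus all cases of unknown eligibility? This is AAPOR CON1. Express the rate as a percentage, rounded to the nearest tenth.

56.7%

Refusals = 23 + 24 = 47
Non-contacts = 11 + 43 = 54
Undetermined eligibility = 157 + 29 = 186
Top: 219 + 19 + 47 + 29 = 314
Base: 219 + 19 + 47 + 54 + 29 + 186 = 554
CON1 = 314 / 554 = 0.5668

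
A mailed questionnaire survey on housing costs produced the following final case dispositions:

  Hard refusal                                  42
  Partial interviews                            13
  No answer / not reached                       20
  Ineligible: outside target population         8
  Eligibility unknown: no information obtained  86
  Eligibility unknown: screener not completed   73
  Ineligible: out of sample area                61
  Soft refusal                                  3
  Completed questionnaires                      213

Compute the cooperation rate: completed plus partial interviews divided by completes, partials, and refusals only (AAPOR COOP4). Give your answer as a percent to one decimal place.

Refusal or break-off = 42 + 3 = 45
Undetermined eligibility = 73 + 86 = 159
Screened out, ineligible = 8 + 61 = 69
Num = 213 + 13 = 226
Denom = 213 + 13 + 45 = 271
COOP4 = 226 / 271 = 0.8339

83.4%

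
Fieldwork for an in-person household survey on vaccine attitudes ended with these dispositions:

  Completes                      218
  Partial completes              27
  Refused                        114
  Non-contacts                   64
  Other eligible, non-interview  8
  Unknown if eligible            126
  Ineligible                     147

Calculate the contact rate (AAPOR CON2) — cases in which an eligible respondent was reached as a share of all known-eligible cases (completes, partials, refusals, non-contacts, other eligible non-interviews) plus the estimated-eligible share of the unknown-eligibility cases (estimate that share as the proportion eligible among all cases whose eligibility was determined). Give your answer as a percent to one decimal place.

69.9%

Num = 218 + 27 + 114 + 8 = 367
Determined eligible = 218 + 27 + 114 + 64 + 8 = 431
e = 431 / (431 + 147) = 431 / 578 = 0.7457
e × U = 0.7457 × 126 = 93.96
Denom = 431 + 93.96 = 524.96
CON2 = 367 / 524.96 = 0.6991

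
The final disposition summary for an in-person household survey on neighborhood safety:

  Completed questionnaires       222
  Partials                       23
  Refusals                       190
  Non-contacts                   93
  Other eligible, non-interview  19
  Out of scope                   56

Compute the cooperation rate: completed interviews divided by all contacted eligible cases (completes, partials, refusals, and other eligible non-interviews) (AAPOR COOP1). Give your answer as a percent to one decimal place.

48.9%

Top → 222
Denom → 222 + 23 + 190 + 19 = 454
COOP1 = 222 / 454 = 0.4890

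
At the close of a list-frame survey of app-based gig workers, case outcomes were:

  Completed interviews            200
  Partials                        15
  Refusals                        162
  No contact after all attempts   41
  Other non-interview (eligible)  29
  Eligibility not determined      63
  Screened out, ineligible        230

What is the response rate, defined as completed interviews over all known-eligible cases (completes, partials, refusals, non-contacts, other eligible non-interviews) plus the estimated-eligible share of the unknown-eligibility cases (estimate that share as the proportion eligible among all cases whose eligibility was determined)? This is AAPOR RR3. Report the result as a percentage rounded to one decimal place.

40.9%

Numerator: 200
Eligible (known): 200 + 15 + 162 + 41 + 29 = 447
e = 447 / (447 + 230) = 447 / 677 = 0.6603
Eligible share of unknowns: 0.6603 × 63 = 41.60
Denominator: 447 + 41.60 = 488.60
RR3 = 200 / 488.60 = 0.4093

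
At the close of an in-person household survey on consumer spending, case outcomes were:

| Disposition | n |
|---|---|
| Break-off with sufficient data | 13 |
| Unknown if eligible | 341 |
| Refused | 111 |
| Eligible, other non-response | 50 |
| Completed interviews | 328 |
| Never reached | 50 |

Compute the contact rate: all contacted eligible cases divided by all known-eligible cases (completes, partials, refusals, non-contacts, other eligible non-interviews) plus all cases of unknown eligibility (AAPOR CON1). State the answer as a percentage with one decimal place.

Num → 328 + 13 + 111 + 50 = 502
Denom → 328 + 13 + 111 + 50 + 50 + 341 = 893
CON1 = 502 / 893 = 0.5622

56.2%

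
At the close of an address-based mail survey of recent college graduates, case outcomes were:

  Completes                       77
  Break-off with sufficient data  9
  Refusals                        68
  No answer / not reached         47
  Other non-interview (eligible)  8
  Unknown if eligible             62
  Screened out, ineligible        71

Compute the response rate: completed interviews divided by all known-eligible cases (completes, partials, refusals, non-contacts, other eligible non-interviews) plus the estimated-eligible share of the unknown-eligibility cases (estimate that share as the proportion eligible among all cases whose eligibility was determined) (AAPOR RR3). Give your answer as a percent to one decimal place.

Num: 77
Determined eligible: 77 + 9 + 68 + 47 + 8 = 209
e = 209 / (209 + 71) = 209 / 280 = 0.7464
Estimated eligible among unknowns: 0.7464 × 62 = 46.28
Denominator: 209 + 46.28 = 255.28
RR3 = 77 / 255.28 = 0.3016

30.2%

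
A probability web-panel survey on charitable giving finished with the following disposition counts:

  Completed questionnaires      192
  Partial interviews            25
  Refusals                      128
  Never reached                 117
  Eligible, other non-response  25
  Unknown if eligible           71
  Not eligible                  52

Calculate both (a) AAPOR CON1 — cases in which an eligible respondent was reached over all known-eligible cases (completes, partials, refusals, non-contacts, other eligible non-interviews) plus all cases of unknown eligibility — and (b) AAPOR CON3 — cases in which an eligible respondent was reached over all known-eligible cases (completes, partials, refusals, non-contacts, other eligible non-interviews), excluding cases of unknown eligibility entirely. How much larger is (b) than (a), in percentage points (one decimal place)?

9.7

Num → 192 + 25 + 128 + 25 = 370
Denominator → 192 + 25 + 128 + 117 + 25 + 71 = 558
CON1 = 370 / 558 = 0.6631
Denominator → 192 + 25 + 128 + 117 + 25 = 487
CON3 = 370 / 487 = 0.7598
Difference = 75.98 − 66.31 = 9.67 percentage points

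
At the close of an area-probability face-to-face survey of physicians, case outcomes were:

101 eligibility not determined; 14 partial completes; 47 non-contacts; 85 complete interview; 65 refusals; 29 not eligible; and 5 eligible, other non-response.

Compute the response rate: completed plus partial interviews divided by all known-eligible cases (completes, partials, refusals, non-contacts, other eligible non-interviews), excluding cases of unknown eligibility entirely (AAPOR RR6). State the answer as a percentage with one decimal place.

45.8%

Numerator = 85 + 14 = 99
Denom = 85 + 14 + 65 + 47 + 5 = 216
RR6 = 99 / 216 = 0.4583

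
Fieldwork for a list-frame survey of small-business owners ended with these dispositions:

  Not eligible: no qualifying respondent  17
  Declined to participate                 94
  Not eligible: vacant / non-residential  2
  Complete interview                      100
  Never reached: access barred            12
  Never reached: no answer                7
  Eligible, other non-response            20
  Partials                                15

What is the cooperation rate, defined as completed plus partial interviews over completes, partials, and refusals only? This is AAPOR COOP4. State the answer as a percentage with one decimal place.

55.0%

No answer / not reached = 7 + 12 = 19
Out of scope = 17 + 2 = 19
Top = 100 + 15 = 115
Denominator = 100 + 15 + 94 = 209
COOP4 = 115 / 209 = 0.5502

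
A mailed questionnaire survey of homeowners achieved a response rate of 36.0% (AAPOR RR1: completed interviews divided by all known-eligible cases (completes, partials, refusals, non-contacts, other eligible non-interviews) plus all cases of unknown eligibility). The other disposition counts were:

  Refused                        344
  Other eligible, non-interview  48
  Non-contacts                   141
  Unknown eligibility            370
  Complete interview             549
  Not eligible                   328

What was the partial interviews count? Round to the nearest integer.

RR1 = 549 / D = 0.360
D = 549 / 0.360 = 1525.0
Rest of base = 1452
partial interviews = 1525.0 − 1452 ≈ 73

73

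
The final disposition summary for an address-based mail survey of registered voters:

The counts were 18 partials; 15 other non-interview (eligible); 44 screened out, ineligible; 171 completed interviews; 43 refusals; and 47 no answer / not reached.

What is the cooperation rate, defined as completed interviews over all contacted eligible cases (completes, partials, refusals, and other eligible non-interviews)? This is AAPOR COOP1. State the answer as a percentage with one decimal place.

Top = 171
Denominator = 171 + 18 + 43 + 15 = 247
COOP1 = 171 / 247 = 0.6923

69.2%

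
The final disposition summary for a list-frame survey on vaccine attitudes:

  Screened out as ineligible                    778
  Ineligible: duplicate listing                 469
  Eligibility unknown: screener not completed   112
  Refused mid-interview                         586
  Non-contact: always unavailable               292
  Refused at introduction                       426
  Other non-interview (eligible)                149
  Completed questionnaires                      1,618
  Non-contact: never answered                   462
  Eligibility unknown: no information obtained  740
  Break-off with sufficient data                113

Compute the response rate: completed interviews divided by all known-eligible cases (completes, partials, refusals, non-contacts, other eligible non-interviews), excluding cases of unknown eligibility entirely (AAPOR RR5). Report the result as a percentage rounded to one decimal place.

44.4%

Declined to participate = 426 + 586 = 1012
Never reached = 462 + 292 = 754
Undetermined eligibility = 112 + 740 = 852
Out of scope = 778 + 469 = 1247
Num → 1618
Base → 1618 + 113 + 1012 + 754 + 149 = 3646
RR5 = 1618 / 3646 = 0.4438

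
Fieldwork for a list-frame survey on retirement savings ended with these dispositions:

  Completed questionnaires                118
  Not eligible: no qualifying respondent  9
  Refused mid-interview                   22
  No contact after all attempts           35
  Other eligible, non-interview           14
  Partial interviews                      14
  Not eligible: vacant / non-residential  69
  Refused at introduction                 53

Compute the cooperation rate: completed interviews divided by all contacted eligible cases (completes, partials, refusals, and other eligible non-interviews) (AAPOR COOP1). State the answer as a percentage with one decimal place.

53.4%

Declined to participate = 53 + 22 = 75
Out of scope = 9 + 69 = 78
Numerator: 118
Denom: 118 + 14 + 75 + 14 = 221
COOP1 = 118 / 221 = 0.5339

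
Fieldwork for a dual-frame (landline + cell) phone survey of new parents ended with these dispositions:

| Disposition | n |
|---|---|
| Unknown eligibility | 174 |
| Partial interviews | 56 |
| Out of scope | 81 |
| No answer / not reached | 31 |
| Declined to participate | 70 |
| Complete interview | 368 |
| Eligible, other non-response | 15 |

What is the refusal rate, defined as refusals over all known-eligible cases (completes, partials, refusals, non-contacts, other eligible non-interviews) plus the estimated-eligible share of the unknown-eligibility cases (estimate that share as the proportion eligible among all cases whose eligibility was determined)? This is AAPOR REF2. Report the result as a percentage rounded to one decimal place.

10.1%

Numerator = 70
Known eligible = 368 + 56 + 70 + 31 + 15 = 540
e = 540 / (540 + 81) = 540 / 621 = 0.8696
e × U = 0.8696 × 174 = 151.31
Base = 540 + 151.31 = 691.31
REF2 = 70 / 691.31 = 0.1013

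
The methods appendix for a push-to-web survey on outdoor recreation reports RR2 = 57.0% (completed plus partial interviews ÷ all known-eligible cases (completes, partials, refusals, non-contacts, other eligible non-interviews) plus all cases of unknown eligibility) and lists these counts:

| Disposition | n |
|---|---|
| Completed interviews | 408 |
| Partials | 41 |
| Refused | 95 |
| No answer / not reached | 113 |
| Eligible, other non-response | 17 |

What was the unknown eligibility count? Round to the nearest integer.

Numerator: 408 + 41 = 449
RR2 = 449 / D = 0.570
D = 449 / 0.570 = 787.7
Other denominator terms total 674
unknown eligibility = 787.7 − 674 ≈ 114

114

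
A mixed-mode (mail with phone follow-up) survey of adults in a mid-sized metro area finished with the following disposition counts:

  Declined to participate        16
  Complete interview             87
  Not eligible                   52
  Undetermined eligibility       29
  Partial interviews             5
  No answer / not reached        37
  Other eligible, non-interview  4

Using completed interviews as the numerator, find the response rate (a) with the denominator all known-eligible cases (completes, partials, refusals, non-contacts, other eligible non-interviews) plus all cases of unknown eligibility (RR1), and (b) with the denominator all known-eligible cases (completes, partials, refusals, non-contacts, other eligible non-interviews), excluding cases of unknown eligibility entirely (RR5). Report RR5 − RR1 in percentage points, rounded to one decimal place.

9.5

Top: 87
Denom: 87 + 5 + 16 + 37 + 4 + 29 = 178
RR1 = 87 / 178 = 0.4888
Denom: 87 + 5 + 16 + 37 + 4 = 149
RR5 = 87 / 149 = 0.5839
Difference = 58.39 − 48.88 = 9.51 percentage points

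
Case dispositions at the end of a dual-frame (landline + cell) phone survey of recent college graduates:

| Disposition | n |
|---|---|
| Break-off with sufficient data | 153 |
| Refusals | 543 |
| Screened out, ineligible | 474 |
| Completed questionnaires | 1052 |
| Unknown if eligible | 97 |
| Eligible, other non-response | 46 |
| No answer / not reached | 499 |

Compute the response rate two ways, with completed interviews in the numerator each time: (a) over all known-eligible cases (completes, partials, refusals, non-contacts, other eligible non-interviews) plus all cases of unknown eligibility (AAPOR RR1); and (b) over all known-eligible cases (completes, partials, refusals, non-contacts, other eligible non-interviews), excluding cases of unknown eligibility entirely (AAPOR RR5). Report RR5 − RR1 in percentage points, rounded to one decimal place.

Num: 1052
Denominator: 1052 + 153 + 543 + 499 + 46 + 97 = 2390
RR1 = 1052 / 2390 = 0.4402
Denominator: 1052 + 153 + 543 + 499 + 46 = 2293
RR5 = 1052 / 2293 = 0.4588
Difference = 45.88 − 44.02 = 1.86 percentage points

1.9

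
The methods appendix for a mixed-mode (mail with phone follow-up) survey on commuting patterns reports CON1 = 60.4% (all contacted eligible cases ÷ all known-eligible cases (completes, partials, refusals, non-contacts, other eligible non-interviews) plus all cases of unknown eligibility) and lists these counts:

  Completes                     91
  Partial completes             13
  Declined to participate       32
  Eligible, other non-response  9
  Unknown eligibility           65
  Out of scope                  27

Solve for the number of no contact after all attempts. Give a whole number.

Top = 91 + 13 + 32 + 9 = 145
CON1 = 145 / D = 0.604
D = 145 / 0.604 = 240.1
Other denominator terms total 210
no contact after all attempts = 240.1 − 210 ≈ 30

30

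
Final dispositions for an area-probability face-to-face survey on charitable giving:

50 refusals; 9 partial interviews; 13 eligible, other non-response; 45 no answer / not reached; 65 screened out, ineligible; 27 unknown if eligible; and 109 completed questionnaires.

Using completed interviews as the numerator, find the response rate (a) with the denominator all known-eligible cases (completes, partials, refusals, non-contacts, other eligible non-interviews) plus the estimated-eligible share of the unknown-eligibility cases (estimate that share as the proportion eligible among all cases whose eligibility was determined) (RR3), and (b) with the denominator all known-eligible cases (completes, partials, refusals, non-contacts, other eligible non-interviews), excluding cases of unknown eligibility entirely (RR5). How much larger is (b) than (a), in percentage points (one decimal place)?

4.1

Num → 109
Eligible (known) → 109 + 9 + 50 + 45 + 13 = 226
e = 226 / (226 + 65) = 226 / 291 = 0.7766
Estimated eligible among unknowns → 0.7766 × 27 = 20.97
Denominator → 226 + 20.97 = 246.97
RR3 = 109 / 246.97 = 0.4413
Denominator → 109 + 9 + 50 + 45 + 13 = 226
RR5 = 109 / 226 = 0.4823
Difference = 48.23 − 44.13 = 4.10 percentage points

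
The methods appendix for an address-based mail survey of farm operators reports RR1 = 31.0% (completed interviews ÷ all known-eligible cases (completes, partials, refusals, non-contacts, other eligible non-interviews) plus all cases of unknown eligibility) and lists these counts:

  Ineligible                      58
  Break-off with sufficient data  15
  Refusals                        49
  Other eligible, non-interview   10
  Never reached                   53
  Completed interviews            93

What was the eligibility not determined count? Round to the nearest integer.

80

RR1 = 93 / D = 0.310
D = 93 / 0.310 = 300.0
Other denominator terms total 220
eligibility not determined = 300.0 − 220 ≈ 80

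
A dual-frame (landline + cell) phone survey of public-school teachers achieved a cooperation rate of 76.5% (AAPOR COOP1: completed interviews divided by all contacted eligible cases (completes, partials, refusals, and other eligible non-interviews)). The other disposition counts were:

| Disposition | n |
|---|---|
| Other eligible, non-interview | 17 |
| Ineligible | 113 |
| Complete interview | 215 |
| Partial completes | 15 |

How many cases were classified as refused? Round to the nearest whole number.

COOP1 = 215 / D = 0.765
D = 215 / 0.765 = 281.0
Other denominator terms total 247
refused = 281.0 − 247 ≈ 34

34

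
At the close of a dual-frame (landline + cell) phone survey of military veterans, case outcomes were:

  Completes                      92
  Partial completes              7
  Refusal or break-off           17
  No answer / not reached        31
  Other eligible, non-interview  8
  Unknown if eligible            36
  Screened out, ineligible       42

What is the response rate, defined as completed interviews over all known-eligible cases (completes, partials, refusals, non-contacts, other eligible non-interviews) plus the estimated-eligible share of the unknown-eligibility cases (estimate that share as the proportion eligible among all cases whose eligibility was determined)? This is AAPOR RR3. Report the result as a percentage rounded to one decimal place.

Top: 92
Known eligible: 92 + 7 + 17 + 31 + 8 = 155
e = 155 / (155 + 42) = 155 / 197 = 0.7868
Estimated eligible among unknowns: 0.7868 × 36 = 28.32
Denominator: 155 + 28.32 = 183.32
RR3 = 92 / 183.32 = 0.5019

50.2%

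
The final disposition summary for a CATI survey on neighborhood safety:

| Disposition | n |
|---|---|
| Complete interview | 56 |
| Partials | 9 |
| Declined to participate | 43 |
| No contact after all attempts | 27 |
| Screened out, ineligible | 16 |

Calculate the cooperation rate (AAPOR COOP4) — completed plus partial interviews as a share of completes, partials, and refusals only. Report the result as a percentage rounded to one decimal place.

60.2%

Numerator: 56 + 9 = 65
Denominator: 56 + 9 + 43 = 108
COOP4 = 65 / 108 = 0.6019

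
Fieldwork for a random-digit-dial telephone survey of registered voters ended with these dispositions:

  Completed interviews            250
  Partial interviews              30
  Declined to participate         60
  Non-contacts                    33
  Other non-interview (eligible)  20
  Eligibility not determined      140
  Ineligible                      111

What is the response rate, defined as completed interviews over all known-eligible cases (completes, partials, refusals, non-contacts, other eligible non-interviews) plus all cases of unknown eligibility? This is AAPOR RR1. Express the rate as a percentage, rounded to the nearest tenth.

Num: 250
Denom: 250 + 30 + 60 + 33 + 20 + 140 = 533
RR1 = 250 / 533 = 0.4690

46.9%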